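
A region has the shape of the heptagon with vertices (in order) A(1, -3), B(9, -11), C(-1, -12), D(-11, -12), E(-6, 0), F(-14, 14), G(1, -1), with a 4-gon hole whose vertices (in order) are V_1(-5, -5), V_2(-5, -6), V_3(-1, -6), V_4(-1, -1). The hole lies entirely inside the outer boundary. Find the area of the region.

Outer boundary:
Apply the shoelace (surveyor's) formula: 2A = Σ (x_i·y_{i+1} − x_{i+1}·y_i), indices taken mod 7.
Σ = (16) + (-119) + (-120) + (-72) + (-84) + (0) + (-2) = -381
Area = |Σ|/2 = 190.5.
Hole:
Apply Gauss's area formula: 2A = Σ (x_i·y_{i+1} − x_{i+1}·y_i), indices taken mod 4.
Σ = (5) + (24) + (-5) + (0) = 24
Area = |Σ|/2 = 12.
Net area = 190.5 − 12 = 178.5.

178.5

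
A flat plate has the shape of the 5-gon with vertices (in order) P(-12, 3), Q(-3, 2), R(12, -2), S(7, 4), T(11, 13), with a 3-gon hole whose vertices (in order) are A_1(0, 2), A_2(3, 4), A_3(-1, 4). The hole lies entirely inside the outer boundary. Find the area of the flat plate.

Outer boundary:
Apply the surveyor's formula: 2A = Σ (x_i·y_{i+1} − x_{i+1}·y_i), indices taken mod 5.
Cross-terms: -15, -18, 62, 47, 189  ⇒  Σ = 265
Area = |Σ|/2 = 132.5.
Hole:
Apply Gauss's area formula: 2A = Σ (x_i·y_{i+1} − x_{i+1}·y_i), indices taken mod 3.
Σ = (-6) + (16) + (-2) = 8
Area = |Σ|/2 = 4.
Net area = 132.5 − 4 = 128.5.

128.5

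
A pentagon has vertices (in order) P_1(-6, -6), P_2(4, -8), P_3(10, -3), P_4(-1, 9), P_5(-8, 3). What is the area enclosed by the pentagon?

Apply Gauss's area formula: 2A = Σ (x_i·y_{i+1} − x_{i+1}·y_i), indices taken mod 5.
Σ = (72) + (68) + (87) + (69) + (66) = 362
Area = |Σ|/2 = 181.

181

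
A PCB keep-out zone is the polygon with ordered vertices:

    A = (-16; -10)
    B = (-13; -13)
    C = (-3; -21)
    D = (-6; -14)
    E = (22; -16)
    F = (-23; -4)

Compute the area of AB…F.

171

Cross-terms: 78, 234, -84, 404, -456, 166  ⇒  Σ = 342
Area = |Σ|/2 = 171.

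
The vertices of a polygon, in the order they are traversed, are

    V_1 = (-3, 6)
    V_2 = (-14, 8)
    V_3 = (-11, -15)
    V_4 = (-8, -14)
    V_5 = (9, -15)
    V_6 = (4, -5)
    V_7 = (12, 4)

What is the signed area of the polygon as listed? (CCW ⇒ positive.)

406.5

V_1→V_2: (-3)(8) − (-14)(6) = 60
V_2→V_3: (-14)(-15) − (-11)(8) = 298
V_3→V_4: (-11)(-14) − (-8)(-15) = 34
V_4→V_5: (-8)(-15) − (9)(-14) = 246
V_5→V_6: (9)(-5) − (4)(-15) = 15
V_6→V_7: (4)(4) − (12)(-5) = 76
V_7→V_1: (12)(6) − (-3)(4) = 84
Σ = 813
Signed area = Σ/2 = 406.5 (positive ⇒ counter-clockwise traversal).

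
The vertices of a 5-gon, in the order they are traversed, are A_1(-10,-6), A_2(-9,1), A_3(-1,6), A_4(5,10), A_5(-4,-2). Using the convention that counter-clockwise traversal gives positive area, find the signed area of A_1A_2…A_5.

-61.5

Apply the shoelace (surveyor's) formula: 2A = Σ (x_i·y_{i+1} − x_{i+1}·y_i), indices taken mod 5.
Σ = (-64) + (-53) + (-40) + (30) + (4) = -123
Signed area = Σ/2 = -61.5 (negative ⇒ clockwise traversal).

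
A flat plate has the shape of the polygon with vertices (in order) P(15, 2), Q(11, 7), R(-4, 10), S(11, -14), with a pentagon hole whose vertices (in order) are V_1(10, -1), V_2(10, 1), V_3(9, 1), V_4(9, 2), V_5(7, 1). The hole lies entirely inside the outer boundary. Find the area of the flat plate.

195.5

Outer boundary:
Apply the shoelace (surveyor's) formula: 2A = Σ (x_i·y_{i+1} − x_{i+1}·y_i), indices taken mod 4.
Cross-terms: 83, 138, -54, 232  ⇒  Σ = 399
Area = |Σ|/2 = 199.5.
Hole:
V_1→V_2: (10)(1) − (10)(-1) = 20
V_2→V_3: (10)(1) − (9)(1) = 1
V_3→V_4: (9)(2) − (9)(1) = 9
V_4→V_5: (9)(1) − (7)(2) = -5
V_5→V_1: (7)(-1) − (10)(1) = -17
Σ = 8
Area = |Σ|/2 = 4.
Net area = 199.5 − 4 = 195.5.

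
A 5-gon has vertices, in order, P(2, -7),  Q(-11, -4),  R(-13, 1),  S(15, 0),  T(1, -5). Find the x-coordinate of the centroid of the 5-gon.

Apply the shoelace (surveyor's) formula. First the cross-terms c_i = x_i·y_{i+1} − x_{i+1}·y_i:
  -85, -63, -15, -75, 3  ⇒  2A = -235, A = -117.5.
Then Σ (x_i + x_{i+1})·c_i = 1056, so x̄ = 1056 / (6·(-117.5)) = -352/235.

-352/235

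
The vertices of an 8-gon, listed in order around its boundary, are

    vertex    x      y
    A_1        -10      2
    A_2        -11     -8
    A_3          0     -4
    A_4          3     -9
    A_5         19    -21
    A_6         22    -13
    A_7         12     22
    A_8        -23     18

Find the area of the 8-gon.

Cross-terms: 102, 44, 12, 108, 215, 640, 722, 134  ⇒  Σ = 1977
Area = |Σ|/2 = 988.5.

988.5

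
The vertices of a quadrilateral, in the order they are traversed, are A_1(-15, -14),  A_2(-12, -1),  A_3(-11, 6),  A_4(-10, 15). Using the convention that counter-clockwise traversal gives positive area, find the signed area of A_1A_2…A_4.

12

Apply the surveyor's formula: 2A = Σ (x_i·y_{i+1} − x_{i+1}·y_i), indices taken mod 4.
A_1→A_2: (-15)(-1) − (-12)(-14) = -153
A_2→A_3: (-12)(6) − (-11)(-1) = -83
A_3→A_4: (-11)(15) − (-10)(6) = -105
A_4→A_1: (-10)(-14) − (-15)(15) = 365
Σ = 24
Signed area = Σ/2 = 12 (positive ⇒ counter-clockwise traversal).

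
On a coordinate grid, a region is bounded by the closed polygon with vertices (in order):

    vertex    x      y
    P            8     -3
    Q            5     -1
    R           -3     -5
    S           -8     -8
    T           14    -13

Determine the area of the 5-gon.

Cross-terms: 7, -28, -16, 216, 62  ⇒  Σ = 241
Area = |Σ|/2 = 120.5.

120.5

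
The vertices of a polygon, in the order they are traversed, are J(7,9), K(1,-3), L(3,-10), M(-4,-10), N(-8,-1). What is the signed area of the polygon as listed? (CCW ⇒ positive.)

J→K: (7)(-3) − (1)(9) = -30
K→L: (1)(-10) − (3)(-3) = -1
L→M: (3)(-10) − (-4)(-10) = -70
M→N: (-4)(-1) − (-8)(-10) = -76
N→J: (-8)(9) − (7)(-1) = -65
Σ = -242
Signed area = Σ/2 = -121 (negative ⇒ clockwise traversal).

-121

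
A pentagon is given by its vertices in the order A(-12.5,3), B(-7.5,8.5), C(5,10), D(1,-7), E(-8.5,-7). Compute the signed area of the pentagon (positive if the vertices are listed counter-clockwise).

Apply the shoelace formula: 2A = Σ (x_i·y_{i+1} − x_{i+1}·y_i), indices taken mod 5.
A→B: (-12.5)(8.5) − (-7.5)(3) = -83.75
B→C: (-7.5)(10) − (5)(8.5) = -117.5
C→D: (5)(-7) − (1)(10) = -45
D→E: (1)(-7) − (-8.5)(-7) = -66.5
E→A: (-8.5)(3) − (-12.5)(-7) = -113
Σ = -425.75
Signed area = Σ/2 = -212.875 (negative ⇒ clockwise traversal).

-212.875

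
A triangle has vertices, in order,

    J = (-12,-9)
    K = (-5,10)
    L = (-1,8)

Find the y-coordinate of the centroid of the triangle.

3

Apply Gauss's area formula. First the cross-terms c_i = x_i·y_{i+1} − x_{i+1}·y_i:
  -165, -30, 105  ⇒  2A = -90, A = -45.
Then Σ (y_i + y_{i+1})·c_i = -810, so ȳ = -810 / (6·(-45)) = 3.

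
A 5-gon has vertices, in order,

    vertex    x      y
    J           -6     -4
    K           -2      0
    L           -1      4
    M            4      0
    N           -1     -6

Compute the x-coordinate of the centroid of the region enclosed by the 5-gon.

-8/11

Apply the surveyor's formula. First the cross-terms c_i = x_i·y_{i+1} − x_{i+1}·y_i:
  -8, -8, -16, -24, -32  ⇒  2A = -88, A = -44.
Then Σ (x_i + x_{i+1})·c_i = 192, so x̄ = 192 / (6·(-44)) = -8/11.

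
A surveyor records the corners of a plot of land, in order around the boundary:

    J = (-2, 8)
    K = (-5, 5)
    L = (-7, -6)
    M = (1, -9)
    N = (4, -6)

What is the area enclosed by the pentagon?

107

Apply Gauss's area formula: 2A = Σ (x_i·y_{i+1} − x_{i+1}·y_i), indices taken mod 5.
Σ = (30) + (65) + (69) + (30) + (20) = 214
Area = |Σ|/2 = 107.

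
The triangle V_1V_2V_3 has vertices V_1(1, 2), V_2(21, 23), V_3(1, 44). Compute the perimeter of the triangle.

100

|V_1V_2| = √((20)² + (21)²) = √841 = 29
|V_2V_3| = √((-20)² + (21)²) = √841 = 29
|V_3V_1| = √((0)² + (-42)²) = √1764 = 42
Perimeter = 29 + 29 + 42 = 100.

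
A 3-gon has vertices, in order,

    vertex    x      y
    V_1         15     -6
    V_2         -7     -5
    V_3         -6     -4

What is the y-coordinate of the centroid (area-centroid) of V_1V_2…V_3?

-5

Apply the shoelace (surveyor's) formula. First the cross-terms c_i = x_i·y_{i+1} − x_{i+1}·y_i:
  -117, -2, 96  ⇒  2A = -23, A = -11.5.
Then Σ (y_i + y_{i+1})·c_i = 345, so ȳ = 345 / (6·(-11.5)) = -5.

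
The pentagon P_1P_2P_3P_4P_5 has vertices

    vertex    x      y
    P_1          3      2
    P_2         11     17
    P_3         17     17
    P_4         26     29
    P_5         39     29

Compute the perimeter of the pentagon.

96

|P_1P_2| = √((8)² + (15)²) = √289 = 17
|P_2P_3| = √((6)² + (0)²) = √36 = 6
|P_3P_4| = √((9)² + (12)²) = √225 = 15
|P_4P_5| = √((13)² + (0)²) = √169 = 13
|P_5P_1| = √((-36)² + (-27)²) = √2025 = 45
Perimeter = 17 + 6 + 15 + 13 + 45 = 96.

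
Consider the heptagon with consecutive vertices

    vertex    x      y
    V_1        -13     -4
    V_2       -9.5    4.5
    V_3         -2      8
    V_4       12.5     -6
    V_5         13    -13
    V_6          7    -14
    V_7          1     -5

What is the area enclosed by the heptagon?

258.5

Apply the shoelace (surveyor's) formula: 2A = Σ (x_i·y_{i+1} − x_{i+1}·y_i), indices taken mod 7.
Σ = (-96.5) + (-67) + (-88) + (-84.5) + (-91) + (-21) + (-69) = -517
Area = |Σ|/2 = 258.5.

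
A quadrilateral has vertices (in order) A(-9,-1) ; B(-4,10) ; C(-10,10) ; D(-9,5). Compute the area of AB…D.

Apply the shoelace formula: 2A = Σ (x_i·y_{i+1} − x_{i+1}·y_i), indices taken mod 4.
Σ = (-94) + (60) + (40) + (54) = 60
Area = |Σ|/2 = 30.

30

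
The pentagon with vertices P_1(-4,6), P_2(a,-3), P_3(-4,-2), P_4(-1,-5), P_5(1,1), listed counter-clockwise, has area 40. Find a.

-6

The doubled signed area Σ (x_i y_{i+1} − x_{i+1} y_i) is linear in a.
With a=0 it equals 32; the coefficient of a is -8 (from the two edges through P_2).
So -8·a + 32 = 2·40 = 80 ⇒ a = -6.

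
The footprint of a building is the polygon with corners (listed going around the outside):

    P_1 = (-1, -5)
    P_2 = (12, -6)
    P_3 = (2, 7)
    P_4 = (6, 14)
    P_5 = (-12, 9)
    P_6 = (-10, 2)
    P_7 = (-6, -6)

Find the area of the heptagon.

Apply the surveyor's formula: 2A = Σ (x_i·y_{i+1} − x_{i+1}·y_i), indices taken mod 7.
Σ = (66) + (96) + (-14) + (222) + (66) + (72) + (24) = 532
Area = |Σ|/2 = 266.

266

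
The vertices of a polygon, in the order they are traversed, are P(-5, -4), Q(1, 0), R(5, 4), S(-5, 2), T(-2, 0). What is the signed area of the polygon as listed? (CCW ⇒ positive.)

25

Apply the shoelace formula: 2A = Σ (x_i·y_{i+1} − x_{i+1}·y_i), indices taken mod 5.
P→Q: (-5)(0) − (1)(-4) = 4
Q→R: (1)(4) − (5)(0) = 4
R→S: (5)(2) − (-5)(4) = 30
S→T: (-5)(0) − (-2)(2) = 4
T→P: (-2)(-4) − (-5)(0) = 8
Σ = 50
Signed area = Σ/2 = 25 (positive ⇒ counter-clockwise traversal).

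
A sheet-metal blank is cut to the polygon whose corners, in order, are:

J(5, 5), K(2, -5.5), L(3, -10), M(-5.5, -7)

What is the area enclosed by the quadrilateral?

Apply Gauss's area formula: 2A = Σ (x_i·y_{i+1} − x_{i+1}·y_i), indices taken mod 4.
Σ = (-37.5) + (-3.5) + (-76) + (7.5) = -109.5
Area = |Σ|/2 = 54.75.

54.75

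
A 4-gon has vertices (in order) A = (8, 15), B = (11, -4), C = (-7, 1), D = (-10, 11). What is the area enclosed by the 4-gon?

259.5

Apply Gauss's area formula: 2A = Σ (x_i·y_{i+1} − x_{i+1}·y_i), indices taken mod 4.
Σ = (-197) + (-17) + (-67) + (-238) = -519
Area = |Σ|/2 = 259.5.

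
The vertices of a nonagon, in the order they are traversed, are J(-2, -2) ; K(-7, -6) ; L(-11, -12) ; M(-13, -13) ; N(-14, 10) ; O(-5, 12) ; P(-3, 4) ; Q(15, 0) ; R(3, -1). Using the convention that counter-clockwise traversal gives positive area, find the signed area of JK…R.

Apply the surveyor's formula: 2A = Σ (x_i·y_{i+1} − x_{i+1}·y_i), indices taken mod 9.
Σ = (-2) + (18) + (-13) + (-312) + (-118) + (16) + (-60) + (-15) + (-8) = -494
Signed area = Σ/2 = -247 (negative ⇒ clockwise traversal).

-247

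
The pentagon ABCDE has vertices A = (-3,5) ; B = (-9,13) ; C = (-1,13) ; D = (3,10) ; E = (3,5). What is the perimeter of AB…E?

|AB| = √((-6)² + (8)²) = √100 = 10
|BC| = √((8)² + (0)²) = √64 = 8
|CD| = √((4)² + (-3)²) = √25 = 5
|DE| = √((0)² + (-5)²) = √25 = 5
|EA| = √((-6)² + (0)²) = √36 = 6
Perimeter = 10 + 8 + 5 + 5 + 6 = 34.

34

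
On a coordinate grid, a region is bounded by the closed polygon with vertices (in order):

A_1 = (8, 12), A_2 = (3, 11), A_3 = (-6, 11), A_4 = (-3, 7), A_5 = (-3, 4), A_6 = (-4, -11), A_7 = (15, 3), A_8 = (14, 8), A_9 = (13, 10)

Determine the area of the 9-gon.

271.5

Σ = (52) + (99) + (-9) + (9) + (49) + (153) + (78) + (36) + (76) = 543
Area = |Σ|/2 = 271.5.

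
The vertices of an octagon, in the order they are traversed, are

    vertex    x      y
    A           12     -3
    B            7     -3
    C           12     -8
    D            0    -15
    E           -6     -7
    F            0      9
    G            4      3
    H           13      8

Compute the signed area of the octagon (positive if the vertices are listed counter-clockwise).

Σ = (-15) + (-20) + (-180) + (-90) + (-54) + (-36) + (-7) + (-135) = -537
Signed area = Σ/2 = -268.5 (negative ⇒ clockwise traversal).

-268.5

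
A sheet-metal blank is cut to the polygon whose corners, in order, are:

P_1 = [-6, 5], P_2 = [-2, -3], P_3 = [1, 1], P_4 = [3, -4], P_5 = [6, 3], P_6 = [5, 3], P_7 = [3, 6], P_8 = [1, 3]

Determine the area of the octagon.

Apply the shoelace formula: 2A = Σ (x_i·y_{i+1} − x_{i+1}·y_i), indices taken mod 8.
Cross-terms: 28, 1, -7, 33, 3, 21, 3, 23  ⇒  Σ = 105
Area = |Σ|/2 = 52.5.

52.5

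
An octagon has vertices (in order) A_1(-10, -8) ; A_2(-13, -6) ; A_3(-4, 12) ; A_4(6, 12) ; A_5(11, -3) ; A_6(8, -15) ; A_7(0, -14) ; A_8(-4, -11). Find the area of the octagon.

440.5

Cross-terms: -44, -180, -120, -150, -141, -112, -56, -78  ⇒  Σ = -881
Area = |Σ|/2 = 440.5.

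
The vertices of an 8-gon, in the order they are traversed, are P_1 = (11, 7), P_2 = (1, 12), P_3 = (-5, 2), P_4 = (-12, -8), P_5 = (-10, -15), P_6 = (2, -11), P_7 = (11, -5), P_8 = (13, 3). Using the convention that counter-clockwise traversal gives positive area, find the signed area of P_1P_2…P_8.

379

Σ = (125) + (62) + (64) + (100) + (140) + (111) + (98) + (58) = 758
Signed area = Σ/2 = 379 (positive ⇒ counter-clockwise traversal).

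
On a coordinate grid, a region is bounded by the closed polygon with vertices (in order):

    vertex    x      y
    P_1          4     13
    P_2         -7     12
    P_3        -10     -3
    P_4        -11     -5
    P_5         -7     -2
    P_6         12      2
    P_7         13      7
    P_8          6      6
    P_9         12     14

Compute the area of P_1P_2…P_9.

Apply the surveyor's formula: 2A = Σ (x_i·y_{i+1} − x_{i+1}·y_i), indices taken mod 9.
Σ = (139) + (141) + (17) + (-13) + (10) + (58) + (36) + (12) + (100) = 500
Area = |Σ|/2 = 250.

250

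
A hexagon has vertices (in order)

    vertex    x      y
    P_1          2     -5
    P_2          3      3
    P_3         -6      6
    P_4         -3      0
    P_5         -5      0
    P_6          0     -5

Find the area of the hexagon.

Σ = (21) + (36) + (18) + (0) + (25) + (10) = 110
Area = |Σ|/2 = 55.

55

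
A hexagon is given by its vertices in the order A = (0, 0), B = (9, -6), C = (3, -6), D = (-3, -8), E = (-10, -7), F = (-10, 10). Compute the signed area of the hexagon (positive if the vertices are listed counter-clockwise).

A→B: (0)(-6) − (9)(0) = 0
B→C: (9)(-6) − (3)(-6) = -36
C→D: (3)(-8) − (-3)(-6) = -42
D→E: (-3)(-7) − (-10)(-8) = -59
E→F: (-10)(10) − (-10)(-7) = -170
F→A: (-10)(0) − (0)(10) = 0
Σ = -307
Signed area = Σ/2 = -153.5 (negative ⇒ clockwise traversal).

-153.5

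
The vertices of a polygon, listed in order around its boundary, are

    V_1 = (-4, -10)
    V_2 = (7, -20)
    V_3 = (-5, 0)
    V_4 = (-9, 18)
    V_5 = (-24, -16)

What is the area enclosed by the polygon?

356

Σ = (150) + (-100) + (-90) + (576) + (176) = 712
Area = |Σ|/2 = 356.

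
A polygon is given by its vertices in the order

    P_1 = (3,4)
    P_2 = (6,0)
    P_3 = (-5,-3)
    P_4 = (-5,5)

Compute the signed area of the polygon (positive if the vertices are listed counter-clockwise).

Apply Gauss's area formula: 2A = Σ (x_i·y_{i+1} − x_{i+1}·y_i), indices taken mod 4.
P_1→P_2: (3)(0) − (6)(4) = -24
P_2→P_3: (6)(-3) − (-5)(0) = -18
P_3→P_4: (-5)(5) − (-5)(-3) = -40
P_4→P_1: (-5)(4) − (3)(5) = -35
Σ = -117
Signed area = Σ/2 = -58.5 (negative ⇒ clockwise traversal).

-58.5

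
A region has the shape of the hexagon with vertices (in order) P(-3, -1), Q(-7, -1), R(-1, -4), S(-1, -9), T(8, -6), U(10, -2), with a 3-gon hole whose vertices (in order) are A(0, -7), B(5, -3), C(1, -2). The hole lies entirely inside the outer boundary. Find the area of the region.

56.5

Outer boundary:
Apply the shoelace (surveyor's) formula: 2A = Σ (x_i·y_{i+1} − x_{i+1}·y_i), indices taken mod 6.
Σ = (-4) + (27) + (5) + (78) + (44) + (-16) = 134
Area = |Σ|/2 = 67.
Hole:
Apply the shoelace formula: 2A = Σ (x_i·y_{i+1} − x_{i+1}·y_i), indices taken mod 3.
Cross-terms: 35, -7, -7  ⇒  Σ = 21
Area = |Σ|/2 = 10.5.
Net area = 67 − 10.5 = 56.5.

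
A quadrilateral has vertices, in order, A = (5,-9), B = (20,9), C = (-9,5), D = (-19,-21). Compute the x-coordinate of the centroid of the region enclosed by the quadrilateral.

-100/69

Apply the surveyor's formula. First the cross-terms c_i = x_i·y_{i+1} − x_{i+1}·y_i:
  225, 181, 284, 276  ⇒  2A = 966, A = 483.
Then Σ (x_i + x_{i+1})·c_i = -4200, so x̄ = -4200 / (6·483) = -100/69.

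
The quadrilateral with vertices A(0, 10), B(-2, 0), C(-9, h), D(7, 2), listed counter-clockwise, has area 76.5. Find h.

-9

The doubled signed area Σ (x_i y_{i+1} − x_{i+1} y_i) is linear in h.
With h=0 it equals 72; the coefficient of h is -9 (from the two edges through C).
So -9·h + 72 = 2·76.5 = 153 ⇒ h = -9.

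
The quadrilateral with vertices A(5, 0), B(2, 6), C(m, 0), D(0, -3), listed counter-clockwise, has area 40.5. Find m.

-4

Write out the shoelace sum; only the two edges meeting at C involve m:
2·Area = [(2·0 − m·6) + (m·(-3) − 0·0)] + 45
       = -9·m + 45 = 81
⇒ m = -4.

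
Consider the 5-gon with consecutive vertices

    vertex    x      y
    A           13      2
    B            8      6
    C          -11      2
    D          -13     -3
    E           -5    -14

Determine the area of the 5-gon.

271

Σ = (62) + (82) + (59) + (167) + (172) = 542
Area = |Σ|/2 = 271.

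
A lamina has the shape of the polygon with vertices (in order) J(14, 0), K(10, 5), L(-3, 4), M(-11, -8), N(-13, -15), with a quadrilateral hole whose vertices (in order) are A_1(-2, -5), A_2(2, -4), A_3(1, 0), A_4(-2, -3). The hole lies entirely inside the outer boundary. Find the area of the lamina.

Outer boundary:
Apply the surveyor's formula: 2A = Σ (x_i·y_{i+1} − x_{i+1}·y_i), indices taken mod 5.
Cross-terms: 70, 55, 68, 61, 210  ⇒  Σ = 464
Area = |Σ|/2 = 232.
Hole:
Apply the shoelace (surveyor's) formula: 2A = Σ (x_i·y_{i+1} − x_{i+1}·y_i), indices taken mod 4.
A_1→A_2: (-2)(-4) − (2)(-5) = 18
A_2→A_3: (2)(0) − (1)(-4) = 4
A_3→A_4: (1)(-3) − (-2)(0) = -3
A_4→A_1: (-2)(-5) − (-2)(-3) = 4
Σ = 23
Area = |Σ|/2 = 11.5.
Net area = 232 − 11.5 = 220.5.

220.5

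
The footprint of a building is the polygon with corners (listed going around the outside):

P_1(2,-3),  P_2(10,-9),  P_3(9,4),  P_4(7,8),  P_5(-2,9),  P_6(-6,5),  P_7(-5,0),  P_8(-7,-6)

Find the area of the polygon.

194

Apply the surveyor's formula: 2A = Σ (x_i·y_{i+1} − x_{i+1}·y_i), indices taken mod 8.
Σ = (12) + (121) + (44) + (79) + (44) + (25) + (30) + (33) = 388
Area = |Σ|/2 = 194.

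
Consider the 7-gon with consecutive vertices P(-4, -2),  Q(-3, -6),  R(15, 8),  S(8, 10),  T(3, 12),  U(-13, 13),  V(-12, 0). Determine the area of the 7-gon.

305.5

Apply Gauss's area formula: 2A = Σ (x_i·y_{i+1} − x_{i+1}·y_i), indices taken mod 7.
Σ = (18) + (66) + (86) + (66) + (195) + (156) + (24) = 611
Area = |Σ|/2 = 305.5.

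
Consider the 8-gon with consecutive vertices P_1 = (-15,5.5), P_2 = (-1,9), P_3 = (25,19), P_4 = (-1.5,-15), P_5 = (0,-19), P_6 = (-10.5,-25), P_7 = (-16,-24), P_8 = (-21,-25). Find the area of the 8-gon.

816.75

Apply the shoelace formula: 2A = Σ (x_i·y_{i+1} − x_{i+1}·y_i), indices taken mod 8.
Σ = (-129.5) + (-244) + (-346.5) + (28.5) + (-199.5) + (-148) + (-104) + (-490.5) = -1633.5
Area = |Σ|/2 = 816.75.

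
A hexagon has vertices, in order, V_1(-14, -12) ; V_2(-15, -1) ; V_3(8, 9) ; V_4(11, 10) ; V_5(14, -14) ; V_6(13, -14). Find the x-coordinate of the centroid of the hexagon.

Apply the shoelace formula. First the cross-terms c_i = x_i·y_{i+1} − x_{i+1}·y_i:
  -166, -127, -19, -294, -14, -352  ⇒  2A = -972, A = -486.
Then Σ (x_i + x_{i+1})·c_i = -2034, so x̄ = -2034 / (6·(-486)) = 113/162.

113/162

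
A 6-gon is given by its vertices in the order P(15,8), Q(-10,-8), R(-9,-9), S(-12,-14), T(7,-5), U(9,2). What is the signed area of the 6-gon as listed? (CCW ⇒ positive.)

127.5

Apply the surveyor's formula: 2A = Σ (x_i·y_{i+1} − x_{i+1}·y_i), indices taken mod 6.
Σ = (-40) + (18) + (18) + (158) + (59) + (42) = 255
Signed area = Σ/2 = 127.5 (positive ⇒ counter-clockwise traversal).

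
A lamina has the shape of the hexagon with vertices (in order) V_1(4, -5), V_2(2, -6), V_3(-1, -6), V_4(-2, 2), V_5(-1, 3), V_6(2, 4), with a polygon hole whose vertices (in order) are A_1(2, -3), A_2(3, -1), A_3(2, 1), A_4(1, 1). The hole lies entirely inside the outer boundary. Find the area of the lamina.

39

Outer boundary:
Σ = (-14) + (-18) + (-14) + (-4) + (-10) + (-26) = -86
Area = |Σ|/2 = 43.
Hole:
Apply the shoelace formula: 2A = Σ (x_i·y_{i+1} − x_{i+1}·y_i), indices taken mod 4.
Cross-terms: 7, 5, 1, -5  ⇒  Σ = 8
Area = |Σ|/2 = 4.
Net area = 43 − 4 = 39.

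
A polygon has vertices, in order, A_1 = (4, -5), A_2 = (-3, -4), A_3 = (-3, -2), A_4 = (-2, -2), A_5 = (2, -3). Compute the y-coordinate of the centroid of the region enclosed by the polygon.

-241/69

Apply the shoelace formula. First the cross-terms c_i = x_i·y_{i+1} − x_{i+1}·y_i:
  -31, -6, 2, 10, 2  ⇒  2A = -23, A = -11.5.
Then Σ (y_i + y_{i+1})·c_i = 241, so ȳ = 241 / (6·(-11.5)) = -241/69.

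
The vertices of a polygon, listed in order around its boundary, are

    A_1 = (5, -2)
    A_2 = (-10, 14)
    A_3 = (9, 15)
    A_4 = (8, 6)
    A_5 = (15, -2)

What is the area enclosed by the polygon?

209

Apply Gauss's area formula: 2A = Σ (x_i·y_{i+1} − x_{i+1}·y_i), indices taken mod 5.
A_1→A_2: (5)(14) − (-10)(-2) = 50
A_2→A_3: (-10)(15) − (9)(14) = -276
A_3→A_4: (9)(6) − (8)(15) = -66
A_4→A_5: (8)(-2) − (15)(6) = -106
A_5→A_1: (15)(-2) − (5)(-2) = -20
Σ = -418
Area = |Σ|/2 = 209.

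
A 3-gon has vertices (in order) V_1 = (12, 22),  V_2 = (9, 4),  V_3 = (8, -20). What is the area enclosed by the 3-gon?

27

Apply the shoelace formula: 2A = Σ (x_i·y_{i+1} − x_{i+1}·y_i), indices taken mod 3.
Cross-terms: -150, -212, 416  ⇒  Σ = 54
Area = |Σ|/2 = 27.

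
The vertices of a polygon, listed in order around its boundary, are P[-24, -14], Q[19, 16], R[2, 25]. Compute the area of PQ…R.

448.5

Apply the shoelace formula: 2A = Σ (x_i·y_{i+1} − x_{i+1}·y_i), indices taken mod 3.
Σ = (-118) + (443) + (572) = 897
Area = |Σ|/2 = 448.5.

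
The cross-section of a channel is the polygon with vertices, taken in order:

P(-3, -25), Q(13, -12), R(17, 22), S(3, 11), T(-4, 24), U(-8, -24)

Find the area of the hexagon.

Apply the shoelace formula: 2A = Σ (x_i·y_{i+1} − x_{i+1}·y_i), indices taken mod 6.
Cross-terms: 361, 490, 121, 116, 288, 128  ⇒  Σ = 1504
Area = |Σ|/2 = 752.

752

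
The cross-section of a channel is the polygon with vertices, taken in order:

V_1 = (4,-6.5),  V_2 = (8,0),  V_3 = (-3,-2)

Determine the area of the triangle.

V_1→V_2: (4)(0) − (8)(-6.5) = 52
V_2→V_3: (8)(-2) − (-3)(0) = -16
V_3→V_1: (-3)(-6.5) − (4)(-2) = 27.5
Σ = 63.5
Area = |Σ|/2 = 31.75.

31.75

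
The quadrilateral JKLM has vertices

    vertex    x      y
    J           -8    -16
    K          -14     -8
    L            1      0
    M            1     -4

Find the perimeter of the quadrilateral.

|JK| = √((-6)² + (8)²) = √100 = 10
|KL| = √((15)² + (8)²) = √289 = 17
|LM| = √((0)² + (-4)²) = √16 = 4
|MJ| = √((-9)² + (-12)²) = √225 = 15
Perimeter = 10 + 17 + 4 + 15 = 46.

46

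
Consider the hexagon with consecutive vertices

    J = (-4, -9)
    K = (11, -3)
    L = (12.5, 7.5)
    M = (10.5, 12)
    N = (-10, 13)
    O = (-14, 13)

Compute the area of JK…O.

394.375

J→K: (-4)(-3) − (11)(-9) = 111
K→L: (11)(7.5) − (12.5)(-3) = 120
L→M: (12.5)(12) − (10.5)(7.5) = 71.25
M→N: (10.5)(13) − (-10)(12) = 256.5
N→O: (-10)(13) − (-14)(13) = 52
O→J: (-14)(-9) − (-4)(13) = 178
Σ = 788.75
Area = |Σ|/2 = 394.375.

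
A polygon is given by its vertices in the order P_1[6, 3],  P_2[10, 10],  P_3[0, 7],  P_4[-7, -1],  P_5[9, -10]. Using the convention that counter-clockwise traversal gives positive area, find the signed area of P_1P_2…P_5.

157.5

Apply the surveyor's formula: 2A = Σ (x_i·y_{i+1} − x_{i+1}·y_i), indices taken mod 5.
Σ = (30) + (70) + (49) + (79) + (87) = 315
Signed area = Σ/2 = 157.5 (positive ⇒ counter-clockwise traversal).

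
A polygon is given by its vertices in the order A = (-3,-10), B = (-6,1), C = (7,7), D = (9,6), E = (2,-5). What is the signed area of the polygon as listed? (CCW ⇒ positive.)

-112.5

Apply the shoelace (surveyor's) formula: 2A = Σ (x_i·y_{i+1} − x_{i+1}·y_i), indices taken mod 5.
Σ = (-63) + (-49) + (-21) + (-57) + (-35) = -225
Signed area = Σ/2 = -112.5 (negative ⇒ clockwise traversal).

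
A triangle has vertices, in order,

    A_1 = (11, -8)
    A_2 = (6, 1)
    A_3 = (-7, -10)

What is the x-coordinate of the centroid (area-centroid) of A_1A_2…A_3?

Apply Gauss's area formula. First the cross-terms c_i = x_i·y_{i+1} − x_{i+1}·y_i:
  59, -53, 166  ⇒  2A = 172, A = 86.
Then Σ (x_i + x_{i+1})·c_i = 1720, so x̄ = 1720 / (6·86) = 10/3.

10/3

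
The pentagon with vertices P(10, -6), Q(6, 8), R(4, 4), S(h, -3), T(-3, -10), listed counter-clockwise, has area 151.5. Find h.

The doubled signed area Σ (x_i y_{i+1} − x_{i+1} y_i) is linear in h.
With h=0 it equals 205; the coefficient of h is -14 (from the two edges through S).
So -14·h + 205 = 2·151.5 = 303 ⇒ h = -7.

-7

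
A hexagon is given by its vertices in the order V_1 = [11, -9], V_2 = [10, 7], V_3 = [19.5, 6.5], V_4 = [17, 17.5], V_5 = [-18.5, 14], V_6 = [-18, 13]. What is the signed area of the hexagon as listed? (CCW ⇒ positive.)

Apply the surveyor's formula: 2A = Σ (x_i·y_{i+1} − x_{i+1}·y_i), indices taken mod 6.
V_1→V_2: (11)(7) − (10)(-9) = 167
V_2→V_3: (10)(6.5) − (19.5)(7) = -71.5
V_3→V_4: (19.5)(17.5) − (17)(6.5) = 230.75
V_4→V_5: (17)(14) − (-18.5)(17.5) = 561.75
V_5→V_6: (-18.5)(13) − (-18)(14) = 11.5
V_6→V_1: (-18)(-9) − (11)(13) = 19
Σ = 918.5
Signed area = Σ/2 = 459.25 (positive ⇒ counter-clockwise traversal).

459.25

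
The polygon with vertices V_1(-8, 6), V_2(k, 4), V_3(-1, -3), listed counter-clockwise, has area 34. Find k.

-14

The doubled signed area Σ (x_i y_{i+1} − x_{i+1} y_i) is linear in k.
With k=0 it equals -58; the coefficient of k is -9 (from the two edges through V_2).
So -9·k + -58 = 2·34 = 68 ⇒ k = -14.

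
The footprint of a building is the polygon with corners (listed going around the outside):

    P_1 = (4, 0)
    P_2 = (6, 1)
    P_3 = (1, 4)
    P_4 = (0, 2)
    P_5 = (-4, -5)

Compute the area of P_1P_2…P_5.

28.5

Apply the shoelace (surveyor's) formula: 2A = Σ (x_i·y_{i+1} − x_{i+1}·y_i), indices taken mod 5.
Σ = (4) + (23) + (2) + (8) + (20) = 57
Area = |Σ|/2 = 28.5.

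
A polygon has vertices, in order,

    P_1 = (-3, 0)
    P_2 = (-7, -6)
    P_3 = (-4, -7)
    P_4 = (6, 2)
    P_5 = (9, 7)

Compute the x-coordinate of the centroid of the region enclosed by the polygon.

Apply Gauss's area formula. First the cross-terms c_i = x_i·y_{i+1} − x_{i+1}·y_i:
  18, 25, 34, 24, 21  ⇒  2A = 122, A = 61.
Then Σ (x_i + x_{i+1})·c_i = 99, so x̄ = 99 / (6·61) = 33/122.

33/122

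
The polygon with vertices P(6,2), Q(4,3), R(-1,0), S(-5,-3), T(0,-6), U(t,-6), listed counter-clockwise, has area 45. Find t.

Write out the shoelace sum; only the two edges meeting at U involve t:
2·Area = [(0·(-6) − t·(-6)) + (t·2 − 6·(-6))] + 46
       = 8·t + 82 = 90
⇒ t = 1.

1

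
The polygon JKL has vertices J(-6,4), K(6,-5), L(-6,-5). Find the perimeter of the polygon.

36

|JK| = √((12)² + (-9)²) = √225 = 15
|KL| = √((-12)² + (0)²) = √144 = 12
|LJ| = √((0)² + (9)²) = √81 = 9
Perimeter = 15 + 12 + 9 = 36.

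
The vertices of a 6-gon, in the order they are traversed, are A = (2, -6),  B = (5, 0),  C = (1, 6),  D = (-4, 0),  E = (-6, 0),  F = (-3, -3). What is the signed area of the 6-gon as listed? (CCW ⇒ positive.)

Σ = (30) + (30) + (24) + (0) + (18) + (24) = 126
Signed area = Σ/2 = 63 (positive ⇒ counter-clockwise traversal).

63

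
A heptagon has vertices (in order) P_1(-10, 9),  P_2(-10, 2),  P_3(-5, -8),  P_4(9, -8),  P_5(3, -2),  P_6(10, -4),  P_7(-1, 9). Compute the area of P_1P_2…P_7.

226.5

Apply Gauss's area formula: 2A = Σ (x_i·y_{i+1} − x_{i+1}·y_i), indices taken mod 7.
Σ = (70) + (90) + (112) + (6) + (8) + (86) + (81) = 453
Area = |Σ|/2 = 226.5.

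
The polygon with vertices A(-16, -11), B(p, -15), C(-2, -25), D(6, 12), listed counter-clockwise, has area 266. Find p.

-5

The doubled signed area Σ (x_i y_{i+1} − x_{i+1} y_i) is linear in p.
With p=0 it equals 462; the coefficient of p is -14 (from the two edges through B).
So -14·p + 462 = 2·266 = 532 ⇒ p = -5.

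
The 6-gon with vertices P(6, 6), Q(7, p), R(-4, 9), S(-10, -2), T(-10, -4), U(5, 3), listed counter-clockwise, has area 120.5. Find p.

Write out the shoelace sum; only the two edges meeting at Q involve p:
2·Area = [(6·p − 7·6) + (7·9 − (-4)·p)] + 120
       = 10·p + 141 = 241
⇒ p = 10.

10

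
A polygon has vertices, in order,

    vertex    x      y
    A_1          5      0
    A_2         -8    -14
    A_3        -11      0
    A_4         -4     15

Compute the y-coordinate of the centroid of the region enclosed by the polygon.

Apply Gauss's area formula. First the cross-terms c_i = x_i·y_{i+1} − x_{i+1}·y_i:
  -70, -154, -165, -75  ⇒  2A = -464, A = -232.
Then Σ (y_i + y_{i+1})·c_i = -464, so ȳ = -464 / (6·(-232)) = 1/3.

1/3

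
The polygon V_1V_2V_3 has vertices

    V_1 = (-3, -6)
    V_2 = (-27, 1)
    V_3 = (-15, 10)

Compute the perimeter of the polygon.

|V_1V_2| = √((-24)² + (7)²) = √625 = 25
|V_2V_3| = √((12)² + (9)²) = √225 = 15
|V_3V_1| = √((12)² + (-16)²) = √400 = 20
Perimeter = 25 + 15 + 20 = 60.

60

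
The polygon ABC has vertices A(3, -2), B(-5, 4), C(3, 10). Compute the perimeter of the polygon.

|AB| = √((-8)² + (6)²) = √100 = 10
|BC| = √((8)² + (6)²) = √100 = 10
|CA| = √((0)² + (-12)²) = √144 = 12
Perimeter = 10 + 10 + 12 = 32.

32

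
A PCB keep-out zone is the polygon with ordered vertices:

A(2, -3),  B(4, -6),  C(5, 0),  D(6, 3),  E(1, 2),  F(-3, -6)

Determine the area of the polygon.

Cross-terms: 0, 30, 15, 9, 0, 21  ⇒  Σ = 75
Area = |Σ|/2 = 37.5.

37.5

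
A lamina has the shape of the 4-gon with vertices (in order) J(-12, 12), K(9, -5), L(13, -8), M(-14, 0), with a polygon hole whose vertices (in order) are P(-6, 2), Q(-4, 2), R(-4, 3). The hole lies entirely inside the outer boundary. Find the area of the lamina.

166.5

Outer boundary:
Apply Gauss's area formula: 2A = Σ (x_i·y_{i+1} − x_{i+1}·y_i), indices taken mod 4.
Σ = (-48) + (-7) + (-112) + (-168) = -335
Area = |Σ|/2 = 167.5.
Hole:
Apply the shoelace (surveyor's) formula: 2A = Σ (x_i·y_{i+1} − x_{i+1}·y_i), indices taken mod 3.
Σ = (-4) + (-4) + (10) = 2
Area = |Σ|/2 = 1.
Net area = 167.5 − 1 = 166.5.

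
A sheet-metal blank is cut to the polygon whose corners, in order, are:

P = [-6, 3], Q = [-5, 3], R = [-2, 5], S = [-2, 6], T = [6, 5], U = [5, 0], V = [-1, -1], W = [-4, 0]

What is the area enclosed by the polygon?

58

Apply the surveyor's formula: 2A = Σ (x_i·y_{i+1} − x_{i+1}·y_i), indices taken mod 8.
P→Q: (-6)(3) − (-5)(3) = -3
Q→R: (-5)(5) − (-2)(3) = -19
R→S: (-2)(6) − (-2)(5) = -2
S→T: (-2)(5) − (6)(6) = -46
T→U: (6)(0) − (5)(5) = -25
U→V: (5)(-1) − (-1)(0) = -5
V→W: (-1)(0) − (-4)(-1) = -4
W→P: (-4)(3) − (-6)(0) = -12
Σ = -116
Area = |Σ|/2 = 58.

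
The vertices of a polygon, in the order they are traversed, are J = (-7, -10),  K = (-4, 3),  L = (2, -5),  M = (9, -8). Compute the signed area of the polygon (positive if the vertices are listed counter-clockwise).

-82

Σ = (-61) + (14) + (29) + (-146) = -164
Signed area = Σ/2 = -82 (negative ⇒ clockwise traversal).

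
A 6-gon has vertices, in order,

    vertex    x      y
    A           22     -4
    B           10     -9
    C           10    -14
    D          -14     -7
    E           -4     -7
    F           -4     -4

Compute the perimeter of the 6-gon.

82

|AB| = √((-12)² + (-5)²) = √169 = 13
|BC| = √((0)² + (-5)²) = √25 = 5
|CD| = √((-24)² + (7)²) = √625 = 25
|DE| = √((10)² + (0)²) = √100 = 10
|EF| = √((0)² + (3)²) = √9 = 3
|FA| = √((26)² + (0)²) = √676 = 26
Perimeter = 13 + 5 + 25 + 10 + 3 + 26 = 82.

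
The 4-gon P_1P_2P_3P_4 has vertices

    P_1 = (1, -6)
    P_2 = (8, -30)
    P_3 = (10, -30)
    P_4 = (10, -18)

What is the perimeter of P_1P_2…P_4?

|P_1P_2| = √((7)² + (-24)²) = √625 = 25
|P_2P_3| = √((2)² + (0)²) = √4 = 2
|P_3P_4| = √((0)² + (12)²) = √144 = 12
|P_4P_1| = √((-9)² + (12)²) = √225 = 15
Perimeter = 25 + 2 + 12 + 15 = 54.

54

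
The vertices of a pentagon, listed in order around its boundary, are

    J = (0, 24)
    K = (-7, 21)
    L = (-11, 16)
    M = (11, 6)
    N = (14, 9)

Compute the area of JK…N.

198

Apply Gauss's area formula: 2A = Σ (x_i·y_{i+1} − x_{i+1}·y_i), indices taken mod 5.
Σ = (168) + (119) + (-242) + (15) + (336) = 396
Area = |Σ|/2 = 198.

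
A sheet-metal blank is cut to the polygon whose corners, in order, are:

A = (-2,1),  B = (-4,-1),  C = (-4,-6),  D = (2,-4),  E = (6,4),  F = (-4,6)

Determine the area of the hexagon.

A→B: (-2)(-1) − (-4)(1) = 6
B→C: (-4)(-6) − (-4)(-1) = 20
C→D: (-4)(-4) − (2)(-6) = 28
D→E: (2)(4) − (6)(-4) = 32
E→F: (6)(6) − (-4)(4) = 52
F→A: (-4)(1) − (-2)(6) = 8
Σ = 146
Area = |Σ|/2 = 73.

73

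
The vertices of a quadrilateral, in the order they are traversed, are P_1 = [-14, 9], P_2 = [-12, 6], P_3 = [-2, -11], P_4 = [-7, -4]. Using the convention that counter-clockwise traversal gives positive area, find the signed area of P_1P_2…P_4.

Apply the surveyor's formula: 2A = Σ (x_i·y_{i+1} − x_{i+1}·y_i), indices taken mod 4.
Σ = (24) + (144) + (-69) + (-119) = -20
Signed area = Σ/2 = -10 (negative ⇒ clockwise traversal).

-10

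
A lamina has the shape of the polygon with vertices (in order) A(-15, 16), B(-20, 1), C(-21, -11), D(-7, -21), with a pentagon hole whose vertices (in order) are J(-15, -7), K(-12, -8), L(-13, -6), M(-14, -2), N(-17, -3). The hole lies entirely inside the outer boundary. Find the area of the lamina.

Outer boundary:
Σ = (305) + (241) + (364) + (-427) = 483
Area = |Σ|/2 = 241.5.
Hole:
Cross-terms: 36, -32, -58, 8, 74  ⇒  Σ = 28
Area = |Σ|/2 = 14.
Net area = 241.5 − 14 = 227.5.

227.5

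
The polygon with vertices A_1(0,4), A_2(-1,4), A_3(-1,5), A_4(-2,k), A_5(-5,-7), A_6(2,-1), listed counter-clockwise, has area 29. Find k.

Write out the shoelace sum; only the two edges meeting at A_4 involve k:
2·Area = [((-1)·k − (-2)·5) + ((-2)·(-7) − (-5)·k)] + 30
       = 4·k + 54 = 58
⇒ k = 1.

1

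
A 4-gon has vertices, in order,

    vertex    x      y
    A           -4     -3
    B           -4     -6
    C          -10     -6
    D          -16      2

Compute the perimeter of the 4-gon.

|AB| = √((0)² + (-3)²) = √9 = 3
|BC| = √((-6)² + (0)²) = √36 = 6
|CD| = √((-6)² + (8)²) = √100 = 10
|DA| = √((12)² + (-5)²) = √169 = 13
Perimeter = 3 + 6 + 10 + 13 = 32.

32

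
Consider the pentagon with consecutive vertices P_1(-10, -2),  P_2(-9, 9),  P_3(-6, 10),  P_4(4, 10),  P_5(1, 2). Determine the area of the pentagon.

P_1→P_2: (-10)(9) − (-9)(-2) = -108
P_2→P_3: (-9)(10) − (-6)(9) = -36
P_3→P_4: (-6)(10) − (4)(10) = -100
P_4→P_5: (4)(2) − (1)(10) = -2
P_5→P_1: (1)(-2) − (-10)(2) = 18
Σ = -228
Area = |Σ|/2 = 114.

114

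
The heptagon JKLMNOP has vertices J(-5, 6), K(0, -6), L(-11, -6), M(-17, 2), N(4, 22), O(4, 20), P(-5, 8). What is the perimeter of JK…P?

82

|JK| = √((5)² + (-12)²) = √169 = 13
|KL| = √((-11)² + (0)²) = √121 = 11
|LM| = √((-6)² + (8)²) = √100 = 10
|MN| = √((21)² + (20)²) = √841 = 29
|NO| = √((0)² + (-2)²) = √4 = 2
|OP| = √((-9)² + (-12)²) = √225 = 15
|PJ| = √((0)² + (-2)²) = √4 = 2
Perimeter = 13 + 11 + 10 + 29 + 2 + 15 + 2 = 82.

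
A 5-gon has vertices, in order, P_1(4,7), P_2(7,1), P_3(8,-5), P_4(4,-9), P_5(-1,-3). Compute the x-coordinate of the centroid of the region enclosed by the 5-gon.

151/39

Apply Gauss's area formula. First the cross-terms c_i = x_i·y_{i+1} − x_{i+1}·y_i:
  -45, -43, -52, -21, 5  ⇒  2A = -156, A = -78.
Then Σ (x_i + x_{i+1})·c_i = -1812, so x̄ = -1812 / (6·(-78)) = 151/39.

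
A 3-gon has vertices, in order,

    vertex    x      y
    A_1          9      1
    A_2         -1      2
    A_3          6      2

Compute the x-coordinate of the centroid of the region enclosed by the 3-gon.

Apply the surveyor's formula. First the cross-terms c_i = x_i·y_{i+1} − x_{i+1}·y_i:
  19, -14, -12  ⇒  2A = -7, A = -3.5.
Then Σ (x_i + x_{i+1})·c_i = -98, so x̄ = -98 / (6·(-3.5)) = 14/3.

14/3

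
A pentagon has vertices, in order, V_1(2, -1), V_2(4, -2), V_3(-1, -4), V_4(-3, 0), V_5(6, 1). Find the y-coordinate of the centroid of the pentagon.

-51/41

Apply the shoelace (surveyor's) formula. First the cross-terms c_i = x_i·y_{i+1} − x_{i+1}·y_i:
  0, -18, -12, -3, -8  ⇒  2A = -41, A = -20.5.
Then Σ (y_i + y_{i+1})·c_i = 153, so ȳ = 153 / (6·(-20.5)) = -51/41.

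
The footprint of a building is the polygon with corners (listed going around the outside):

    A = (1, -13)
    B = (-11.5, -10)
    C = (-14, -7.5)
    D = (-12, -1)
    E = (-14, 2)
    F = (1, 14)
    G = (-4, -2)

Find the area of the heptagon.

208.625

Apply Gauss's area formula: 2A = Σ (x_i·y_{i+1} − x_{i+1}·y_i), indices taken mod 7.
Σ = (-159.5) + (-53.75) + (-76) + (-38) + (-198) + (54) + (54) = -417.25
Area = |Σ|/2 = 208.625.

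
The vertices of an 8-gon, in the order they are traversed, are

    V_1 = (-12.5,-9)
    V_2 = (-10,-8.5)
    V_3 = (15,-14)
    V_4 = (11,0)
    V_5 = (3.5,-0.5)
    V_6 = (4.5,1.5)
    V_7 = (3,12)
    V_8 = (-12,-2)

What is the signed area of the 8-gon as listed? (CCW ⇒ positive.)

355.125

Apply Gauss's area formula: 2A = Σ (x_i·y_{i+1} − x_{i+1}·y_i), indices taken mod 8.
Cross-terms: 16.25, 267.5, 154, -5.5, 7.5, 49.5, 138, 83  ⇒  Σ = 710.25
Signed area = Σ/2 = 355.125 (positive ⇒ counter-clockwise traversal).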